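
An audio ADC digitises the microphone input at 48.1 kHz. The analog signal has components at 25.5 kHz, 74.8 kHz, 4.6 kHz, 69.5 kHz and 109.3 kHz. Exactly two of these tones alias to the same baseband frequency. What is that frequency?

21.4 kHz

fs/2 = 24.05 kHz.
25.5 kHz > fs/2 = 24.05 kHz, folds to fs − 25.5 kHz = 22.6 kHz.
74.8 kHz mod fs = 26.7 kHz.
26.7 kHz > fs/2 = 24.05 kHz, folds to fs − 26.7 kHz = 21.4 kHz.
4.6 kHz ≤ fs/2 = 24.05 kHz, passes unchanged.
69.5 kHz mod fs = 21.4 kHz.
21.4 kHz ≤ fs/2 = 24.05 kHz, appears at 21.4 kHz.
109.3 kHz mod fs = 13.1 kHz.
13.1 kHz ≤ fs/2 = 24.05 kHz, appears at 13.1 kHz.
69.5 kHz and 74.8 kHz both map to 21.4 kHz.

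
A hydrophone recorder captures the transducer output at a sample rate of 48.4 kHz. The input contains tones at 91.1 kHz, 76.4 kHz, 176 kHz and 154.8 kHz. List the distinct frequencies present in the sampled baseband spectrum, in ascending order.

fs/2 = 24.2 kHz.
91.1 kHz mod fs = 42.7 kHz.
42.7 kHz > fs/2 = 24.2 kHz, folds to fs − 42.7 kHz = 5.7 kHz.
76.4 kHz mod fs = 28 kHz.
28 kHz > fs/2 = 24.2 kHz, folds to fs − 28 kHz = 20.4 kHz.
176 kHz mod fs = 30.8 kHz.
30.8 kHz > fs/2 = 24.2 kHz, folds to fs − 30.8 kHz = 17.6 kHz.
154.8 kHz mod fs = 9.6 kHz.
9.6 kHz ≤ fs/2 = 24.2 kHz, appears at 9.6 kHz.
Distinct values: {5.7 kHz, 9.6 kHz, 17.6 kHz, 20.4 kHz}.

5.7 kHz, 9.6 kHz, 17.6 kHz, 20.4 kHz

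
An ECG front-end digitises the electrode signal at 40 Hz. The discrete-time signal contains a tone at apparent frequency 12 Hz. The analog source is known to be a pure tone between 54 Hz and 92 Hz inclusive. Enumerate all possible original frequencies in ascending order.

Frequencies that alias to 12 Hz are k·fs ± 12 Hz for integer k ≥ 0.
k=0: 12 Hz.
k=1: 28 Hz, 52 Hz.
k=2: 68 Hz, 92 Hz.
k=3: 108 Hz, 132 Hz.
Within [54 Hz, 92 Hz]: 68 Hz, 92 Hz.

68 Hz, 92 Hz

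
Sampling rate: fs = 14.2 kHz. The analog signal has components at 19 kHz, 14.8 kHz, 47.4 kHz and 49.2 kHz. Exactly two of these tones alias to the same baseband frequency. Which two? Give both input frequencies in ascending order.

fs/2 = 7.1 kHz.
19 kHz mod fs = 4.8 kHz.
4.8 kHz ≤ fs/2 = 7.1 kHz, appears at 4.8 kHz.
14.8 kHz mod fs = 0.6 kHz.
0.6 kHz ≤ fs/2 = 7.1 kHz, appears at 0.6 kHz.
47.4 kHz mod fs = 4.8 kHz.
4.8 kHz ≤ fs/2 = 7.1 kHz, appears at 4.8 kHz.
49.2 kHz mod fs = 6.6 kHz.
6.6 kHz ≤ fs/2 = 7.1 kHz, appears at 6.6 kHz.
19 kHz and 47.4 kHz both map to 4.8 kHz.

19 kHz, 47.4 kHz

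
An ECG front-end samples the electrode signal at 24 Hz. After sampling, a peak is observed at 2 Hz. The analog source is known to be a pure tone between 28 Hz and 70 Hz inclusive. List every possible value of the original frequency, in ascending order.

46 Hz, 50 Hz, 70 Hz

Frequencies that alias to 2 Hz are k·fs ± 2 Hz for integer k ≥ 0.
k=0: 2 Hz.
k=1: 22 Hz, 26 Hz.
k=2: 46 Hz, 50 Hz.
k=3: 70 Hz, 74 Hz.
k=4: 94 Hz, 98 Hz.
Within [28 Hz, 70 Hz]: 46 Hz, 50 Hz, 70 Hz.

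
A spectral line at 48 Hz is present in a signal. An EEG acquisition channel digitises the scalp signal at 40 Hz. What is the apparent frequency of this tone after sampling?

48 Hz mod fs = 8 Hz.
8 Hz ≤ fs/2 = 20 Hz, appears at 8 Hz.

8 Hz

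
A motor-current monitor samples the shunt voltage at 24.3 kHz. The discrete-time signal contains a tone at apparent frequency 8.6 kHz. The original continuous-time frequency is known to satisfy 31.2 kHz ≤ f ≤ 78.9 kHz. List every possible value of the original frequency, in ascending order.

32.9 kHz, 40 kHz, 57.2 kHz, 64.3 kHz

Frequencies that alias to 8.6 kHz are k·fs ± 8.6 kHz for integer k ≥ 0.
k=0: 8.6 kHz.
k=1: 15.7 kHz, 32.9 kHz.
k=2: 40 kHz, 57.2 kHz.
k=3: 64.3 kHz, 81.5 kHz.
k=4: 88.6 kHz, 105.8 kHz.
Within [31.2 kHz, 78.9 kHz]: 32.9 kHz, 40 kHz, 57.2 kHz, 64.3 kHz.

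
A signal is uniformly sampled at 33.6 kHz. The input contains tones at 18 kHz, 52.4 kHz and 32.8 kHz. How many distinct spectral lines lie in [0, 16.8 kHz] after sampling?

fs/2 = 16.8 kHz.
18 kHz > fs/2 = 16.8 kHz, folds to fs − 18 kHz = 15.6 kHz.
52.4 kHz mod fs = 18.8 kHz.
18.8 kHz > fs/2 = 16.8 kHz, folds to fs − 18.8 kHz = 14.8 kHz.
32.8 kHz > fs/2 = 16.8 kHz, folds to fs − 32.8 kHz = 0.8 kHz.
Distinct values: {0.8 kHz, 14.8 kHz, 15.6 kHz} → 3.

3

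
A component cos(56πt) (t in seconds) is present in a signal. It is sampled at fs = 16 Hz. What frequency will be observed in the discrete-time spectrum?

4 Hz

ω = 56π rad/s → f = ω/(2π) = 28 Hz.
28 Hz mod fs = 12 Hz.
12 Hz > fs/2 = 8 Hz, folds to fs − 12 Hz = 4 Hz.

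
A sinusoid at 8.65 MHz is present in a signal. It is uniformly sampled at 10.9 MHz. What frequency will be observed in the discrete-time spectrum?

2.25 MHz

8.65 MHz > fs/2 = 5.45 MHz, folds to fs − 8.65 MHz = 2.25 MHz.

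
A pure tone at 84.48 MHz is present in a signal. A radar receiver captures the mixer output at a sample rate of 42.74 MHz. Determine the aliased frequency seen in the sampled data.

84.48 MHz mod fs = 41.74 MHz.
41.74 MHz > fs/2 = 21.37 MHz, folds to fs − 41.74 MHz = 1 MHz.

1 MHz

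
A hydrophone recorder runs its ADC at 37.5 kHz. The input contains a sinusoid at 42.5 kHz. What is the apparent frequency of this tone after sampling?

42.5 kHz mod fs = 5 kHz.
5 kHz ≤ fs/2 = 18.75 kHz, appears at 5 kHz.

5 kHz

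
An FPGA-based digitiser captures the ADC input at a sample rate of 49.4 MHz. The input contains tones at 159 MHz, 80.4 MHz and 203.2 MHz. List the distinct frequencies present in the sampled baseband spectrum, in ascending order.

5.6 MHz, 10.8 MHz, 18.4 MHz

fs/2 = 24.7 MHz.
159 MHz mod fs = 10.8 MHz.
10.8 MHz ≤ fs/2 = 24.7 MHz, appears at 10.8 MHz.
80.4 MHz mod fs = 31 MHz.
31 MHz > fs/2 = 24.7 MHz, folds to fs − 31 MHz = 18.4 MHz.
203.2 MHz mod fs = 5.6 MHz.
5.6 MHz ≤ fs/2 = 24.7 MHz, appears at 5.6 MHz.
Distinct values: {5.6 MHz, 10.8 MHz, 18.4 MHz}.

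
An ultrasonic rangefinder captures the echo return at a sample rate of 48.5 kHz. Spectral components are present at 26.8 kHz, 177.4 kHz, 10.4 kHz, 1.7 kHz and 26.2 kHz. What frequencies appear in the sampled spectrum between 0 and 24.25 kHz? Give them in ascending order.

fs/2 = 24.25 kHz.
26.8 kHz > fs/2 = 24.25 kHz, folds to fs − 26.8 kHz = 21.7 kHz.
177.4 kHz mod fs = 31.9 kHz.
31.9 kHz > fs/2 = 24.25 kHz, folds to fs − 31.9 kHz = 16.6 kHz.
10.4 kHz ≤ fs/2 = 24.25 kHz, passes unchanged.
1.7 kHz ≤ fs/2 = 24.25 kHz, passes unchanged.
26.2 kHz > fs/2 = 24.25 kHz, folds to fs − 26.2 kHz = 22.3 kHz.
Distinct values: {1.7 kHz, 10.4 kHz, 16.6 kHz, 21.7 kHz, 22.3 kHz}.

1.7 kHz, 10.4 kHz, 16.6 kHz, 21.7 kHz, 22.3 kHz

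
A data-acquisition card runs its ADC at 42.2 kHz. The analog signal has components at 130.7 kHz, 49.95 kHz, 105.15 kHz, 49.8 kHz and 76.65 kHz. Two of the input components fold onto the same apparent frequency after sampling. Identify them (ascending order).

fs/2 = 21.1 kHz.
130.7 kHz mod fs = 4.1 kHz.
4.1 kHz ≤ fs/2 = 21.1 kHz, appears at 4.1 kHz.
49.95 kHz mod fs = 7.75 kHz.
7.75 kHz ≤ fs/2 = 21.1 kHz, appears at 7.75 kHz.
105.15 kHz mod fs = 20.75 kHz.
20.75 kHz ≤ fs/2 = 21.1 kHz, appears at 20.75 kHz.
49.8 kHz mod fs = 7.6 kHz.
7.6 kHz ≤ fs/2 = 21.1 kHz, appears at 7.6 kHz.
76.65 kHz mod fs = 34.45 kHz.
34.45 kHz > fs/2 = 21.1 kHz, folds to fs − 34.45 kHz = 7.75 kHz.
49.95 kHz and 76.65 kHz both map to 7.75 kHz.

49.95 kHz, 76.65 kHz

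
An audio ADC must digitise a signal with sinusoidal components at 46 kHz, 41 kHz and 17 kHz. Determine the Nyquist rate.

Highest-frequency component: 46 kHz.
Nyquist rate = 2 × 46 kHz = 92 kHz.

92 kHz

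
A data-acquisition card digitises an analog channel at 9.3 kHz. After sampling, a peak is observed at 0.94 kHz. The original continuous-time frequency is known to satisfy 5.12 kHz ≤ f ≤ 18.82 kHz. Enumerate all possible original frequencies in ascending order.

Frequencies that alias to 0.94 kHz are k·fs ± 0.94 kHz for integer k ≥ 0.
k=0: 0.94 kHz.
k=1: 8.36 kHz, 10.24 kHz.
k=2: 17.66 kHz, 19.54 kHz.
k=3: 26.96 kHz, 28.84 kHz.
Within [5.12 kHz, 18.82 kHz]: 8.36 kHz, 10.24 kHz, 17.66 kHz.

8.36 kHz, 10.24 kHz, 17.66 kHz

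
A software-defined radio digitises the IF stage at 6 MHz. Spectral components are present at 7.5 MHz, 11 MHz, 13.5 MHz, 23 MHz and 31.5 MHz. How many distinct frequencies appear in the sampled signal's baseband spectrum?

2

fs/2 = 3 MHz.
7.5 MHz mod fs = 1.5 MHz.
1.5 MHz ≤ fs/2 = 3 MHz, appears at 1.5 MHz.
11 MHz mod fs = 5 MHz.
5 MHz > fs/2 = 3 MHz, folds to fs − 5 MHz = 1 MHz.
13.5 MHz mod fs = 1.5 MHz.
1.5 MHz ≤ fs/2 = 3 MHz, appears at 1.5 MHz.
23 MHz mod fs = 5 MHz.
5 MHz > fs/2 = 3 MHz, folds to fs − 5 MHz = 1 MHz.
31.5 MHz mod fs = 1.5 MHz.
1.5 MHz ≤ fs/2 = 3 MHz, appears at 1.5 MHz.
Distinct values: {1 MHz, 1.5 MHz} → 2.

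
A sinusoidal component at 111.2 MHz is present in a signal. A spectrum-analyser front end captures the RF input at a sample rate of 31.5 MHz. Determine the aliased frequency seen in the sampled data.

111.2 MHz mod fs = 16.7 MHz.
16.7 MHz > fs/2 = 15.75 MHz, folds to fs − 16.7 MHz = 14.8 MHz.

14.8 MHz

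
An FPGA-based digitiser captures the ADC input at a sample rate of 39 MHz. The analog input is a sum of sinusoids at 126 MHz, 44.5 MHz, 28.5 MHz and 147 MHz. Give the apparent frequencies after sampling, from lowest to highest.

fs/2 = 19.5 MHz.
126 MHz mod fs = 9 MHz.
9 MHz ≤ fs/2 = 19.5 MHz, appears at 9 MHz.
44.5 MHz mod fs = 5.5 MHz.
5.5 MHz ≤ fs/2 = 19.5 MHz, appears at 5.5 MHz.
28.5 MHz > fs/2 = 19.5 MHz, folds to fs − 28.5 MHz = 10.5 MHz.
147 MHz mod fs = 30 MHz.
30 MHz > fs/2 = 19.5 MHz, folds to fs − 30 MHz = 9 MHz.
Distinct values: {5.5 MHz, 9 MHz, 10.5 MHz}.

5.5 MHz, 9 MHz, 10.5 MHz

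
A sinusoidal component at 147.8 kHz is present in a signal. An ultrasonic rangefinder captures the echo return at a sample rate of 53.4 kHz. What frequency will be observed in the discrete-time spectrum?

12.4 kHz

147.8 kHz mod fs = 41 kHz.
41 kHz > fs/2 = 26.7 kHz, folds to fs − 41 kHz = 12.4 kHz.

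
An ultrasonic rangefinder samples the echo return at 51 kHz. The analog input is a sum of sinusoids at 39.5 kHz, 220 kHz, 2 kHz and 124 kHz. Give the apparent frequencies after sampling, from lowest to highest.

2 kHz, 11.5 kHz, 16 kHz, 22 kHz

fs/2 = 25.5 kHz.
39.5 kHz > fs/2 = 25.5 kHz, folds to fs − 39.5 kHz = 11.5 kHz.
220 kHz mod fs = 16 kHz.
16 kHz ≤ fs/2 = 25.5 kHz, appears at 16 kHz.
2 kHz ≤ fs/2 = 25.5 kHz, passes unchanged.
124 kHz mod fs = 22 kHz.
22 kHz ≤ fs/2 = 25.5 kHz, appears at 22 kHz.
Distinct values: {2 kHz, 11.5 kHz, 16 kHz, 22 kHz}.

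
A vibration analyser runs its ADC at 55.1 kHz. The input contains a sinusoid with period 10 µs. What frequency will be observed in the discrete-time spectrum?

10.2 kHz

T = 10 µs → f = 1/T = 100 kHz.
100 kHz mod fs = 44.9 kHz.
44.9 kHz > fs/2 = 27.55 kHz, folds to fs − 44.9 kHz = 10.2 kHz.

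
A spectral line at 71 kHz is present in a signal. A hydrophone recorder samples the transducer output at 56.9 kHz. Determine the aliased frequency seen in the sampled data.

71 kHz mod fs = 14.1 kHz.
14.1 kHz ≤ fs/2 = 28.45 kHz, appears at 14.1 kHz.

14.1 kHz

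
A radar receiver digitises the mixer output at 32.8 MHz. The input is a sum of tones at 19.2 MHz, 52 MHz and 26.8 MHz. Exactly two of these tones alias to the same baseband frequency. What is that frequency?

fs/2 = 16.4 MHz.
19.2 MHz > fs/2 = 16.4 MHz, folds to fs − 19.2 MHz = 13.6 MHz.
52 MHz mod fs = 19.2 MHz.
19.2 MHz > fs/2 = 16.4 MHz, folds to fs − 19.2 MHz = 13.6 MHz.
26.8 MHz > fs/2 = 16.4 MHz, folds to fs − 26.8 MHz = 6 MHz.
19.2 MHz and 52 MHz both map to 13.6 MHz.

13.6 MHz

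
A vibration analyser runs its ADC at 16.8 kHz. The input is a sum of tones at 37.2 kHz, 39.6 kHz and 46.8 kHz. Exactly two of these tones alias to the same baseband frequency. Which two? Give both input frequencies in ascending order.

37.2 kHz, 46.8 kHz

fs/2 = 8.4 kHz.
37.2 kHz mod fs = 3.6 kHz.
3.6 kHz ≤ fs/2 = 8.4 kHz, appears at 3.6 kHz.
39.6 kHz mod fs = 6 kHz.
6 kHz ≤ fs/2 = 8.4 kHz, appears at 6 kHz.
46.8 kHz mod fs = 13.2 kHz.
13.2 kHz > fs/2 = 8.4 kHz, folds to fs − 13.2 kHz = 3.6 kHz.
37.2 kHz and 46.8 kHz both map to 3.6 kHz.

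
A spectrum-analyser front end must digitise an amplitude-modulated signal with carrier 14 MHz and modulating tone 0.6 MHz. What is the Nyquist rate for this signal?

29.2 MHz

AM sidebands sit at fc ± fm = 13.4 MHz and 14.6 MHz.
Highest-frequency component: 14.6 MHz.
Nyquist rate = 2 × 14.6 MHz = 29.2 MHz.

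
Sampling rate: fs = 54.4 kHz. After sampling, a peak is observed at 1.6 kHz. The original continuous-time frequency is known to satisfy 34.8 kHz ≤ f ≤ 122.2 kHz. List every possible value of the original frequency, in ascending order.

Frequencies that alias to 1.6 kHz are k·fs ± 1.6 kHz for integer k ≥ 0.
k=0: 1.6 kHz.
k=1: 52.8 kHz, 56 kHz.
k=2: 107.2 kHz, 110.4 kHz.
k=3: 161.6 kHz, 164.8 kHz.
Within [34.8 kHz, 122.2 kHz]: 52.8 kHz, 56 kHz, 107.2 kHz, 110.4 kHz.

52.8 kHz, 56 kHz, 107.2 kHz, 110.4 kHz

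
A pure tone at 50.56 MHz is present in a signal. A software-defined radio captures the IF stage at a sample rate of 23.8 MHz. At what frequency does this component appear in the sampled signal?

50.56 MHz mod fs = 2.96 MHz.
2.96 MHz ≤ fs/2 = 11.9 MHz, appears at 2.96 MHz.

2.96 MHz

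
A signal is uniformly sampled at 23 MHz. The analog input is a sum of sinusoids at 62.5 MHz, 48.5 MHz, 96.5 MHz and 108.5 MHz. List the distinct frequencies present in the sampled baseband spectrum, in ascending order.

fs/2 = 11.5 MHz.
62.5 MHz mod fs = 16.5 MHz.
16.5 MHz > fs/2 = 11.5 MHz, folds to fs − 16.5 MHz = 6.5 MHz.
48.5 MHz mod fs = 2.5 MHz.
2.5 MHz ≤ fs/2 = 11.5 MHz, appears at 2.5 MHz.
96.5 MHz mod fs = 4.5 MHz.
4.5 MHz ≤ fs/2 = 11.5 MHz, appears at 4.5 MHz.
108.5 MHz mod fs = 16.5 MHz.
16.5 MHz > fs/2 = 11.5 MHz, folds to fs − 16.5 MHz = 6.5 MHz.
Distinct values: {2.5 MHz, 4.5 MHz, 6.5 MHz}.

2.5 MHz, 4.5 MHz, 6.5 MHz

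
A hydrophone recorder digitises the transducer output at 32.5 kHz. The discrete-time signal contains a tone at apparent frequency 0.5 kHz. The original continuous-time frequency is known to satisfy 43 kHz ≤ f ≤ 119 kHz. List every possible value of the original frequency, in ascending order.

64.5 kHz, 65.5 kHz, 97 kHz, 98 kHz

Frequencies that alias to 0.5 kHz are k·fs ± 0.5 kHz for integer k ≥ 0.
k=0: 0.5 kHz.
k=1: 32 kHz, 33 kHz.
k=2: 64.5 kHz, 65.5 kHz.
k=3: 97 kHz, 98 kHz.
k=4: 129.5 kHz, 130.5 kHz.
Within [43 kHz, 119 kHz]: 64.5 kHz, 65.5 kHz, 97 kHz, 98 kHz.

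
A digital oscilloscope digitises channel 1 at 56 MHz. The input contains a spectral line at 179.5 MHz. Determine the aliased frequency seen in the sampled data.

179.5 MHz mod fs = 11.5 MHz.
11.5 MHz ≤ fs/2 = 28 MHz, appears at 11.5 MHz.

11.5 MHz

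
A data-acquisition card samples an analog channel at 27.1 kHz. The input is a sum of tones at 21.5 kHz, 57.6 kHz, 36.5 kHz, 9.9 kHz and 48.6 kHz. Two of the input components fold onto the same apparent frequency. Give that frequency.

fs/2 = 13.55 kHz.
21.5 kHz > fs/2 = 13.55 kHz, folds to fs − 21.5 kHz = 5.6 kHz.
57.6 kHz mod fs = 3.4 kHz.
3.4 kHz ≤ fs/2 = 13.55 kHz, appears at 3.4 kHz.
36.5 kHz mod fs = 9.4 kHz.
9.4 kHz ≤ fs/2 = 13.55 kHz, appears at 9.4 kHz.
9.9 kHz ≤ fs/2 = 13.55 kHz, passes unchanged.
48.6 kHz mod fs = 21.5 kHz.
21.5 kHz > fs/2 = 13.55 kHz, folds to fs − 21.5 kHz = 5.6 kHz.
21.5 kHz and 48.6 kHz both map to 5.6 kHz.

5.6 kHz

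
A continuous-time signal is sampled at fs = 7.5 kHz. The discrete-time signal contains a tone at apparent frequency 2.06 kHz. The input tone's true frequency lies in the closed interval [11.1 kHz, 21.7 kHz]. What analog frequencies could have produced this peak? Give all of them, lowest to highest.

12.94 kHz, 17.06 kHz, 20.44 kHz

Frequencies that alias to 2.06 kHz are k·fs ± 2.06 kHz for integer k ≥ 0.
k=0: 2.06 kHz.
k=1: 5.44 kHz, 9.56 kHz.
k=2: 12.94 kHz, 17.06 kHz.
k=3: 20.44 kHz, 24.56 kHz.
k=4: 27.94 kHz, 32.06 kHz.
Within [11.1 kHz, 21.7 kHz]: 12.94 kHz, 17.06 kHz, 20.44 kHz.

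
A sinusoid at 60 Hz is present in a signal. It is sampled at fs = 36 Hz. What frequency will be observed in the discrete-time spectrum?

60 Hz mod fs = 24 Hz.
24 Hz > fs/2 = 18 Hz, folds to fs − 24 Hz = 12 Hz.

12 Hz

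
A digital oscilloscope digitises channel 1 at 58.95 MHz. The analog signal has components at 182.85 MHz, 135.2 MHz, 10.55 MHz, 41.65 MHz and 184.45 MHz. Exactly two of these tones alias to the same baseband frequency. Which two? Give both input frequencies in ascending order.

fs/2 = 29.475 MHz.
182.85 MHz mod fs = 6 MHz.
6 MHz ≤ fs/2 = 29.475 MHz, appears at 6 MHz.
135.2 MHz mod fs = 17.3 MHz.
17.3 MHz ≤ fs/2 = 29.475 MHz, appears at 17.3 MHz.
10.55 MHz ≤ fs/2 = 29.475 MHz, passes unchanged.
41.65 MHz > fs/2 = 29.475 MHz, folds to fs − 41.65 MHz = 17.3 MHz.
184.45 MHz mod fs = 7.6 MHz.
7.6 MHz ≤ fs/2 = 29.475 MHz, appears at 7.6 MHz.
41.65 MHz and 135.2 MHz both map to 17.3 MHz.

41.65 MHz, 135.2 MHz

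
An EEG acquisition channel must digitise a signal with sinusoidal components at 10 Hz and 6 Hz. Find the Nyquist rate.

20 Hz

Highest-frequency component: 10 Hz.
Nyquist rate = 2 × 10 Hz = 20 Hz.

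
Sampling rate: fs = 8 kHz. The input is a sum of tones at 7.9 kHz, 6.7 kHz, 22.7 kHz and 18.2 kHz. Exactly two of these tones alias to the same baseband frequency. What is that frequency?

fs/2 = 4 kHz.
7.9 kHz > fs/2 = 4 kHz, folds to fs − 7.9 kHz = 0.1 kHz.
6.7 kHz > fs/2 = 4 kHz, folds to fs − 6.7 kHz = 1.3 kHz.
22.7 kHz mod fs = 6.7 kHz.
6.7 kHz > fs/2 = 4 kHz, folds to fs − 6.7 kHz = 1.3 kHz.
18.2 kHz mod fs = 2.2 kHz.
2.2 kHz ≤ fs/2 = 4 kHz, appears at 2.2 kHz.
6.7 kHz and 22.7 kHz both map to 1.3 kHz.

1.3 kHz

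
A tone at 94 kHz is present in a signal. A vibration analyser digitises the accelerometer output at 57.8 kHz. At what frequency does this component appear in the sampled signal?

94 kHz mod fs = 36.2 kHz.
36.2 kHz > fs/2 = 28.9 kHz, folds to fs − 36.2 kHz = 21.6 kHz.

21.6 kHz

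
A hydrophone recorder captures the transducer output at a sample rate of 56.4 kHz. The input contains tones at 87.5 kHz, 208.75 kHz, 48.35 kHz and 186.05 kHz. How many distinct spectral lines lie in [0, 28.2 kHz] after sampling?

fs/2 = 28.2 kHz.
87.5 kHz mod fs = 31.1 kHz.
31.1 kHz > fs/2 = 28.2 kHz, folds to fs − 31.1 kHz = 25.3 kHz.
208.75 kHz mod fs = 39.55 kHz.
39.55 kHz > fs/2 = 28.2 kHz, folds to fs − 39.55 kHz = 16.85 kHz.
48.35 kHz > fs/2 = 28.2 kHz, folds to fs − 48.35 kHz = 8.05 kHz.
186.05 kHz mod fs = 16.85 kHz.
16.85 kHz ≤ fs/2 = 28.2 kHz, appears at 16.85 kHz.
Distinct values: {8.05 kHz, 16.85 kHz, 25.3 kHz} → 3.

3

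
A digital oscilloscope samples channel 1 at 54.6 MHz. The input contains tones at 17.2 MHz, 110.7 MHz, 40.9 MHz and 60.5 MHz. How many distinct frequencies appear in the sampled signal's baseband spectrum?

fs/2 = 27.3 MHz.
17.2 MHz ≤ fs/2 = 27.3 MHz, passes unchanged.
110.7 MHz mod fs = 1.5 MHz.
1.5 MHz ≤ fs/2 = 27.3 MHz, appears at 1.5 MHz.
40.9 MHz > fs/2 = 27.3 MHz, folds to fs − 40.9 MHz = 13.7 MHz.
60.5 MHz mod fs = 5.9 MHz.
5.9 MHz ≤ fs/2 = 27.3 MHz, appears at 5.9 MHz.
Distinct values: {1.5 MHz, 5.9 MHz, 13.7 MHz, 17.2 MHz} → 4.

4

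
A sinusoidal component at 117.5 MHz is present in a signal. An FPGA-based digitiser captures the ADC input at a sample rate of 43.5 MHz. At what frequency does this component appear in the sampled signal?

13 MHz

117.5 MHz mod fs = 30.5 MHz.
30.5 MHz > fs/2 = 21.75 MHz, folds to fs − 30.5 MHz = 13 MHz.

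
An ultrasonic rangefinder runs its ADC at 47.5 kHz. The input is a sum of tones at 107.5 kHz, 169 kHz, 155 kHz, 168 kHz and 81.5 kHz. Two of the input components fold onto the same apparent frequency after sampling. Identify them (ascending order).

107.5 kHz, 155 kHz

fs/2 = 23.75 kHz.
107.5 kHz mod fs = 12.5 kHz.
12.5 kHz ≤ fs/2 = 23.75 kHz, appears at 12.5 kHz.
169 kHz mod fs = 26.5 kHz.
26.5 kHz > fs/2 = 23.75 kHz, folds to fs − 26.5 kHz = 21 kHz.
155 kHz mod fs = 12.5 kHz.
12.5 kHz ≤ fs/2 = 23.75 kHz, appears at 12.5 kHz.
168 kHz mod fs = 25.5 kHz.
25.5 kHz > fs/2 = 23.75 kHz, folds to fs − 25.5 kHz = 22 kHz.
81.5 kHz mod fs = 34 kHz.
34 kHz > fs/2 = 23.75 kHz, folds to fs − 34 kHz = 13.5 kHz.
107.5 kHz and 155 kHz both map to 12.5 kHz.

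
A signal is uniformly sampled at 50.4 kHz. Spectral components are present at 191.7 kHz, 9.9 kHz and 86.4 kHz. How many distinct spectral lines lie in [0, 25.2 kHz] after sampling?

fs/2 = 25.2 kHz.
191.7 kHz mod fs = 40.5 kHz.
40.5 kHz > fs/2 = 25.2 kHz, folds to fs − 40.5 kHz = 9.9 kHz.
9.9 kHz ≤ fs/2 = 25.2 kHz, passes unchanged.
86.4 kHz mod fs = 36 kHz.
36 kHz > fs/2 = 25.2 kHz, folds to fs − 36 kHz = 14.4 kHz.
Distinct values: {9.9 kHz, 14.4 kHz} → 2.

2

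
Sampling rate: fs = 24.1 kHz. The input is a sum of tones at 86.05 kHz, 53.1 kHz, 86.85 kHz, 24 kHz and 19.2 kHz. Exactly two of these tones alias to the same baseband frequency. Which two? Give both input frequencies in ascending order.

19.2 kHz, 53.1 kHz

fs/2 = 12.05 kHz.
86.05 kHz mod fs = 13.75 kHz.
13.75 kHz > fs/2 = 12.05 kHz, folds to fs − 13.75 kHz = 10.35 kHz.
53.1 kHz mod fs = 4.9 kHz.
4.9 kHz ≤ fs/2 = 12.05 kHz, appears at 4.9 kHz.
86.85 kHz mod fs = 14.55 kHz.
14.55 kHz > fs/2 = 12.05 kHz, folds to fs − 14.55 kHz = 9.55 kHz.
24 kHz > fs/2 = 12.05 kHz, folds to fs − 24 kHz = 0.1 kHz.
19.2 kHz > fs/2 = 12.05 kHz, folds to fs − 19.2 kHz = 4.9 kHz.
19.2 kHz and 53.1 kHz both map to 4.9 kHz.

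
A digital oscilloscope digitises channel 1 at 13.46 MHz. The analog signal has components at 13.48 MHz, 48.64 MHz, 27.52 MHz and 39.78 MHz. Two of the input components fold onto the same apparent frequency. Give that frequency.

0.6 MHz

fs/2 = 6.73 MHz.
13.48 MHz mod fs = 0.02 MHz.
0.02 MHz ≤ fs/2 = 6.73 MHz, appears at 0.02 MHz.
48.64 MHz mod fs = 8.26 MHz.
8.26 MHz > fs/2 = 6.73 MHz, folds to fs − 8.26 MHz = 5.2 MHz.
27.52 MHz mod fs = 0.6 MHz.
0.6 MHz ≤ fs/2 = 6.73 MHz, appears at 0.6 MHz.
39.78 MHz mod fs = 12.86 MHz.
12.86 MHz > fs/2 = 6.73 MHz, folds to fs − 12.86 MHz = 0.6 MHz.
27.52 MHz and 39.78 MHz both map to 0.6 MHz.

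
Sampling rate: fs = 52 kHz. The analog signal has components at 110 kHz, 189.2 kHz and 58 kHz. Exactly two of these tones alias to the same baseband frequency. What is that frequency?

6 kHz

fs/2 = 26 kHz.
110 kHz mod fs = 6 kHz.
6 kHz ≤ fs/2 = 26 kHz, appears at 6 kHz.
189.2 kHz mod fs = 33.2 kHz.
33.2 kHz > fs/2 = 26 kHz, folds to fs − 33.2 kHz = 18.8 kHz.
58 kHz mod fs = 6 kHz.
6 kHz ≤ fs/2 = 26 kHz, appears at 6 kHz.
58 kHz and 110 kHz both map to 6 kHz.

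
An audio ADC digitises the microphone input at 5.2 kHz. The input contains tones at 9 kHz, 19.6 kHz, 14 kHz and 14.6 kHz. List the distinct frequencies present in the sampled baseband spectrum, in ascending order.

1 kHz, 1.2 kHz, 1.4 kHz, 1.6 kHz

fs/2 = 2.6 kHz.
9 kHz mod fs = 3.8 kHz.
3.8 kHz > fs/2 = 2.6 kHz, folds to fs − 3.8 kHz = 1.4 kHz.
19.6 kHz mod fs = 4 kHz.
4 kHz > fs/2 = 2.6 kHz, folds to fs − 4 kHz = 1.2 kHz.
14 kHz mod fs = 3.6 kHz.
3.6 kHz > fs/2 = 2.6 kHz, folds to fs − 3.6 kHz = 1.6 kHz.
14.6 kHz mod fs = 4.2 kHz.
4.2 kHz > fs/2 = 2.6 kHz, folds to fs − 4.2 kHz = 1 kHz.
Distinct values: {1 kHz, 1.2 kHz, 1.4 kHz, 1.6 kHz}.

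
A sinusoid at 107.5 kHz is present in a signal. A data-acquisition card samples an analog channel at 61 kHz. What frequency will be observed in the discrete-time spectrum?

14.5 kHz

107.5 kHz mod fs = 46.5 kHz.
46.5 kHz > fs/2 = 30.5 kHz, folds to fs − 46.5 kHz = 14.5 kHz.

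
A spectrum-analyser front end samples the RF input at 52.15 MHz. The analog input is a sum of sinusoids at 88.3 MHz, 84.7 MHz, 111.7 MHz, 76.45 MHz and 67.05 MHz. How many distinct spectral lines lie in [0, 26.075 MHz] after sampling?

5

fs/2 = 26.075 MHz.
88.3 MHz mod fs = 36.15 MHz.
36.15 MHz > fs/2 = 26.075 MHz, folds to fs − 36.15 MHz = 16 MHz.
84.7 MHz mod fs = 32.55 MHz.
32.55 MHz > fs/2 = 26.075 MHz, folds to fs − 32.55 MHz = 19.6 MHz.
111.7 MHz mod fs = 7.4 MHz.
7.4 MHz ≤ fs/2 = 26.075 MHz, appears at 7.4 MHz.
76.45 MHz mod fs = 24.3 MHz.
24.3 MHz ≤ fs/2 = 26.075 MHz, appears at 24.3 MHz.
67.05 MHz mod fs = 14.9 MHz.
14.9 MHz ≤ fs/2 = 26.075 MHz, appears at 14.9 MHz.
Distinct values: {7.4 MHz, 14.9 MHz, 16 MHz, 19.6 MHz, 24.3 MHz} → 5.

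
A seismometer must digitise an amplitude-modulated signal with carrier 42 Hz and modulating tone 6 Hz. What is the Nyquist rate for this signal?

AM sidebands sit at fc ± fm = 36 Hz and 48 Hz.
Highest-frequency component: 48 Hz.
Nyquist rate = 2 × 48 Hz = 96 Hz.

96 Hz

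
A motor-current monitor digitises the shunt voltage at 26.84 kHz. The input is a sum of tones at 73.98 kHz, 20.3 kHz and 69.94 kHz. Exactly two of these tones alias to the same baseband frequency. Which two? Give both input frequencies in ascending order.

fs/2 = 13.42 kHz.
73.98 kHz mod fs = 20.3 kHz.
20.3 kHz > fs/2 = 13.42 kHz, folds to fs − 20.3 kHz = 6.54 kHz.
20.3 kHz > fs/2 = 13.42 kHz, folds to fs − 20.3 kHz = 6.54 kHz.
69.94 kHz mod fs = 16.26 kHz.
16.26 kHz > fs/2 = 13.42 kHz, folds to fs − 16.26 kHz = 10.58 kHz.
20.3 kHz and 73.98 kHz both map to 6.54 kHz.

20.3 kHz, 73.98 kHz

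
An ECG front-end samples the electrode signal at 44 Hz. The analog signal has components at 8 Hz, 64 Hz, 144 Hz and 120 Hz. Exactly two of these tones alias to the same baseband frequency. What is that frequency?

12 Hz

fs/2 = 22 Hz.
8 Hz ≤ fs/2 = 22 Hz, passes unchanged.
64 Hz mod fs = 20 Hz.
20 Hz ≤ fs/2 = 22 Hz, appears at 20 Hz.
144 Hz mod fs = 12 Hz.
12 Hz ≤ fs/2 = 22 Hz, appears at 12 Hz.
120 Hz mod fs = 32 Hz.
32 Hz > fs/2 = 22 Hz, folds to fs − 32 Hz = 12 Hz.
120 Hz and 144 Hz both map to 12 Hz.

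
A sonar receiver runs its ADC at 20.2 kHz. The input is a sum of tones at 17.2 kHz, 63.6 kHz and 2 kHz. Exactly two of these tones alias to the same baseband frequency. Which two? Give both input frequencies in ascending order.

fs/2 = 10.1 kHz.
17.2 kHz > fs/2 = 10.1 kHz, folds to fs − 17.2 kHz = 3 kHz.
63.6 kHz mod fs = 3 kHz.
3 kHz ≤ fs/2 = 10.1 kHz, appears at 3 kHz.
2 kHz ≤ fs/2 = 10.1 kHz, passes unchanged.
17.2 kHz and 63.6 kHz both map to 3 kHz.

17.2 kHz, 63.6 kHz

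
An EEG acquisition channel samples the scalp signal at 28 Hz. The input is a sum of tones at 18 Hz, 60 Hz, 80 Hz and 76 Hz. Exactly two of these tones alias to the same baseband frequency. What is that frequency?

fs/2 = 14 Hz.
18 Hz > fs/2 = 14 Hz, folds to fs − 18 Hz = 10 Hz.
60 Hz mod fs = 4 Hz.
4 Hz ≤ fs/2 = 14 Hz, appears at 4 Hz.
80 Hz mod fs = 24 Hz.
24 Hz > fs/2 = 14 Hz, folds to fs − 24 Hz = 4 Hz.
76 Hz mod fs = 20 Hz.
20 Hz > fs/2 = 14 Hz, folds to fs − 20 Hz = 8 Hz.
60 Hz and 80 Hz both map to 4 Hz.

4 Hz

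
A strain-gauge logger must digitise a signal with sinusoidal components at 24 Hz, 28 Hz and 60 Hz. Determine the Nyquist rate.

Highest-frequency component: 60 Hz.
Nyquist rate = 2 × 60 Hz = 120 Hz.

120 Hz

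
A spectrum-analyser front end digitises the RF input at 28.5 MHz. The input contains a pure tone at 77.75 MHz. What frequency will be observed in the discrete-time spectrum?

77.75 MHz mod fs = 20.75 MHz.
20.75 MHz > fs/2 = 14.25 MHz, folds to fs − 20.75 MHz = 7.75 MHz.

7.75 MHz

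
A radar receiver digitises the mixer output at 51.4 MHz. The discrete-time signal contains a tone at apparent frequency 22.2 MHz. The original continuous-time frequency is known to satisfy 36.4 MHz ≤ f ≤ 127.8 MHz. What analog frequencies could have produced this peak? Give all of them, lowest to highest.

Frequencies that alias to 22.2 MHz are k·fs ± 22.2 MHz for integer k ≥ 0.
k=0: 22.2 MHz.
k=1: 29.2 MHz, 73.6 MHz.
k=2: 80.6 MHz, 125 MHz.
k=3: 132 MHz, 176.4 MHz.
Within [36.4 MHz, 127.8 MHz]: 73.6 MHz, 80.6 MHz, 125 MHz.

73.6 MHz, 80.6 MHz, 125 MHz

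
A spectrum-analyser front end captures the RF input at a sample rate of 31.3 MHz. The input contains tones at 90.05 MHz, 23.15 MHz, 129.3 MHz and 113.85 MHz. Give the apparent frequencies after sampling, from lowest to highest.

fs/2 = 15.65 MHz.
90.05 MHz mod fs = 27.45 MHz.
27.45 MHz > fs/2 = 15.65 MHz, folds to fs − 27.45 MHz = 3.85 MHz.
23.15 MHz > fs/2 = 15.65 MHz, folds to fs − 23.15 MHz = 8.15 MHz.
129.3 MHz mod fs = 4.1 MHz.
4.1 MHz ≤ fs/2 = 15.65 MHz, appears at 4.1 MHz.
113.85 MHz mod fs = 19.95 MHz.
19.95 MHz > fs/2 = 15.65 MHz, folds to fs − 19.95 MHz = 11.35 MHz.
Distinct values: {3.85 MHz, 4.1 MHz, 8.15 MHz, 11.35 MHz}.

3.85 MHz, 4.1 MHz, 8.15 MHz, 11.35 MHz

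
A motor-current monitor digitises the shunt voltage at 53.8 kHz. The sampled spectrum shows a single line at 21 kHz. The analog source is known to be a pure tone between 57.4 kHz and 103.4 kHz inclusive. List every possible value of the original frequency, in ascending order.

Frequencies that alias to 21 kHz are k·fs ± 21 kHz for integer k ≥ 0.
k=0: 21 kHz.
k=1: 32.8 kHz, 74.8 kHz.
k=2: 86.6 kHz, 128.6 kHz.
k=3: 140.4 kHz, 182.4 kHz.
Within [57.4 kHz, 103.4 kHz]: 74.8 kHz, 86.6 kHz.

74.8 kHz, 86.6 kHz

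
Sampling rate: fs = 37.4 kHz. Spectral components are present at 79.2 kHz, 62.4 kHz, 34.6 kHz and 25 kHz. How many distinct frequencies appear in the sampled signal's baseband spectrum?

fs/2 = 18.7 kHz.
79.2 kHz mod fs = 4.4 kHz.
4.4 kHz ≤ fs/2 = 18.7 kHz, appears at 4.4 kHz.
62.4 kHz mod fs = 25 kHz.
25 kHz > fs/2 = 18.7 kHz, folds to fs − 25 kHz = 12.4 kHz.
34.6 kHz > fs/2 = 18.7 kHz, folds to fs − 34.6 kHz = 2.8 kHz.
25 kHz > fs/2 = 18.7 kHz, folds to fs − 25 kHz = 12.4 kHz.
Distinct values: {2.8 kHz, 4.4 kHz, 12.4 kHz} → 3.

3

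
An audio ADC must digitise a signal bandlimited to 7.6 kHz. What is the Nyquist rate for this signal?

Nyquist rate = 2 × 7.6 kHz = 15.2 kHz.

15.2 kHz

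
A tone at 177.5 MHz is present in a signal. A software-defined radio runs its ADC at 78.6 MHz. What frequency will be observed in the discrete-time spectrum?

20.3 MHz

177.5 MHz mod fs = 20.3 MHz.
20.3 MHz ≤ fs/2 = 39.3 MHz, appears at 20.3 MHz.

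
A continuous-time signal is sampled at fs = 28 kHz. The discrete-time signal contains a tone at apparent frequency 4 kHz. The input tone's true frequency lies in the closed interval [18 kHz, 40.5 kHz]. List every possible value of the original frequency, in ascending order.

24 kHz, 32 kHz

Frequencies that alias to 4 kHz are k·fs ± 4 kHz for integer k ≥ 0.
k=0: 4 kHz.
k=1: 24 kHz, 32 kHz.
k=2: 52 kHz, 60 kHz.
Within [18 kHz, 40.5 kHz]: 24 kHz, 32 kHz.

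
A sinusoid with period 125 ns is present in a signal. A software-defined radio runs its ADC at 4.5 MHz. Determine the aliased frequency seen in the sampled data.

T = 125 ns → f = 1/T = 8 MHz.
8 MHz mod fs = 3.5 MHz.
3.5 MHz > fs/2 = 2.25 MHz, folds to fs − 3.5 MHz = 1 MHz.

1 MHz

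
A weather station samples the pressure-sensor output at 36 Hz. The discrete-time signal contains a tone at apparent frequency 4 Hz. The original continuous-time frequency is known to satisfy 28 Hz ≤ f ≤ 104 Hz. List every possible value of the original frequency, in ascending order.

Frequencies that alias to 4 Hz are k·fs ± 4 Hz for integer k ≥ 0.
k=0: 4 Hz.
k=1: 32 Hz, 40 Hz.
k=2: 68 Hz, 76 Hz.
k=3: 104 Hz, 112 Hz.
k=4: 140 Hz, 148 Hz.
Within [28 Hz, 104 Hz]: 32 Hz, 40 Hz, 68 Hz, 76 Hz, 104 Hz.

32 Hz, 40 Hz, 68 Hz, 76 Hz, 104 Hz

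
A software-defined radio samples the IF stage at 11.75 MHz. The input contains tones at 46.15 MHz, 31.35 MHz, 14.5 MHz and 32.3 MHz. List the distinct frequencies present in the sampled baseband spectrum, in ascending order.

0.85 MHz, 2.75 MHz, 2.95 MHz, 3.9 MHz

fs/2 = 5.875 MHz.
46.15 MHz mod fs = 10.9 MHz.
10.9 MHz > fs/2 = 5.875 MHz, folds to fs − 10.9 MHz = 0.85 MHz.
31.35 MHz mod fs = 7.85 MHz.
7.85 MHz > fs/2 = 5.875 MHz, folds to fs − 7.85 MHz = 3.9 MHz.
14.5 MHz mod fs = 2.75 MHz.
2.75 MHz ≤ fs/2 = 5.875 MHz, appears at 2.75 MHz.
32.3 MHz mod fs = 8.8 MHz.
8.8 MHz > fs/2 = 5.875 MHz, folds to fs − 8.8 MHz = 2.95 MHz.
Distinct values: {0.85 MHz, 2.75 MHz, 2.95 MHz, 3.9 MHz}.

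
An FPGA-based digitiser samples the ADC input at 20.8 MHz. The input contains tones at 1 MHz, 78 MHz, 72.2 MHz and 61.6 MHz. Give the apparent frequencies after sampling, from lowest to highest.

fs/2 = 10.4 MHz.
1 MHz ≤ fs/2 = 10.4 MHz, passes unchanged.
78 MHz mod fs = 15.6 MHz.
15.6 MHz > fs/2 = 10.4 MHz, folds to fs − 15.6 MHz = 5.2 MHz.
72.2 MHz mod fs = 9.8 MHz.
9.8 MHz ≤ fs/2 = 10.4 MHz, appears at 9.8 MHz.
61.6 MHz mod fs = 20 MHz.
20 MHz > fs/2 = 10.4 MHz, folds to fs − 20 MHz = 0.8 MHz.
Distinct values: {0.8 MHz, 1 MHz, 5.2 MHz, 9.8 MHz}.

0.8 MHz, 1 MHz, 5.2 MHz, 9.8 MHz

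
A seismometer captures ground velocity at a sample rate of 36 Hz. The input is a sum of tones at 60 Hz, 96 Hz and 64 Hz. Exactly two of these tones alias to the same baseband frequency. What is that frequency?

12 Hz

fs/2 = 18 Hz.
60 Hz mod fs = 24 Hz.
24 Hz > fs/2 = 18 Hz, folds to fs − 24 Hz = 12 Hz.
96 Hz mod fs = 24 Hz.
24 Hz > fs/2 = 18 Hz, folds to fs − 24 Hz = 12 Hz.
64 Hz mod fs = 28 Hz.
28 Hz > fs/2 = 18 Hz, folds to fs − 28 Hz = 8 Hz.
60 Hz and 96 Hz both map to 12 Hz.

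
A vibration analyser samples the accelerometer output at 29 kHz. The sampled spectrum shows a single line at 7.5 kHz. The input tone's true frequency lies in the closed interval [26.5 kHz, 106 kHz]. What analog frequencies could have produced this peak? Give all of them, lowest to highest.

Frequencies that alias to 7.5 kHz are k·fs ± 7.5 kHz for integer k ≥ 0.
k=0: 7.5 kHz.
k=1: 21.5 kHz, 36.5 kHz.
k=2: 50.5 kHz, 65.5 kHz.
k=3: 79.5 kHz, 94.5 kHz.
k=4: 108.5 kHz, 123.5 kHz.
Within [26.5 kHz, 106 kHz]: 36.5 kHz, 50.5 kHz, 65.5 kHz, 79.5 kHz, 94.5 kHz.

36.5 kHz, 50.5 kHz, 65.5 kHz, 79.5 kHz, 94.5 kHz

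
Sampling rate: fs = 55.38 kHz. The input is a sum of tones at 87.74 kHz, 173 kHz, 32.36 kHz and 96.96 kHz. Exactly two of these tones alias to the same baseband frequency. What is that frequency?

fs/2 = 27.69 kHz.
87.74 kHz mod fs = 32.36 kHz.
32.36 kHz > fs/2 = 27.69 kHz, folds to fs − 32.36 kHz = 23.02 kHz.
173 kHz mod fs = 6.86 kHz.
6.86 kHz ≤ fs/2 = 27.69 kHz, appears at 6.86 kHz.
32.36 kHz > fs/2 = 27.69 kHz, folds to fs − 32.36 kHz = 23.02 kHz.
96.96 kHz mod fs = 41.58 kHz.
41.58 kHz > fs/2 = 27.69 kHz, folds to fs − 41.58 kHz = 13.8 kHz.
32.36 kHz and 87.74 kHz both map to 23.02 kHz.

23.02 kHz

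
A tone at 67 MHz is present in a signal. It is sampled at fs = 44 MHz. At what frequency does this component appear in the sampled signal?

21 MHz

67 MHz mod fs = 23 MHz.
23 MHz > fs/2 = 22 MHz, folds to fs − 23 MHz = 21 MHz.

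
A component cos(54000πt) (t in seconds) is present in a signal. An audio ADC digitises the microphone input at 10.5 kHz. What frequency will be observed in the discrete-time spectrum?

ω = 54000π rad/s → f = ω/(2π) = 27000 Hz = 27 kHz.
27 kHz mod fs = 6 kHz.
6 kHz > fs/2 = 5.25 kHz, folds to fs − 6 kHz = 4.5 kHz.

4.5 kHz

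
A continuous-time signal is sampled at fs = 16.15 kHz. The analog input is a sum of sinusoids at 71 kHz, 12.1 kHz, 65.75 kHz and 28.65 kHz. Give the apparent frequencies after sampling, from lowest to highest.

1.15 kHz, 3.65 kHz, 4.05 kHz, 6.4 kHz

fs/2 = 8.075 kHz.
71 kHz mod fs = 6.4 kHz.
6.4 kHz ≤ fs/2 = 8.075 kHz, appears at 6.4 kHz.
12.1 kHz > fs/2 = 8.075 kHz, folds to fs − 12.1 kHz = 4.05 kHz.
65.75 kHz mod fs = 1.15 kHz.
1.15 kHz ≤ fs/2 = 8.075 kHz, appears at 1.15 kHz.
28.65 kHz mod fs = 12.5 kHz.
12.5 kHz > fs/2 = 8.075 kHz, folds to fs − 12.5 kHz = 3.65 kHz.
Distinct values: {1.15 kHz, 3.65 kHz, 4.05 kHz, 6.4 kHz}.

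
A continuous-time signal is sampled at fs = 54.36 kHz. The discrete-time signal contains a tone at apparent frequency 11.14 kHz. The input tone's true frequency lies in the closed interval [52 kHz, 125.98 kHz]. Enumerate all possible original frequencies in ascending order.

Frequencies that alias to 11.14 kHz are k·fs ± 11.14 kHz for integer k ≥ 0.
k=0: 11.14 kHz.
k=1: 43.22 kHz, 65.5 kHz.
k=2: 97.58 kHz, 119.86 kHz.
k=3: 151.94 kHz, 174.22 kHz.
Within [52 kHz, 125.98 kHz]: 65.5 kHz, 97.58 kHz, 119.86 kHz.

65.5 kHz, 97.58 kHz, 119.86 kHz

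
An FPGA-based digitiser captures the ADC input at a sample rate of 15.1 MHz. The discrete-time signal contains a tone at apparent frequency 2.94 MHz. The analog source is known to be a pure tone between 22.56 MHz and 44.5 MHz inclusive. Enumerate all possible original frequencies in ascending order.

Frequencies that alias to 2.94 MHz are k·fs ± 2.94 MHz for integer k ≥ 0.
k=0: 2.94 MHz.
k=1: 12.16 MHz, 18.04 MHz.
k=2: 27.26 MHz, 33.14 MHz.
k=3: 42.36 MHz, 48.24 MHz.
k=4: 57.46 MHz, 63.34 MHz.
Within [22.56 MHz, 44.5 MHz]: 27.26 MHz, 33.14 MHz, 42.36 MHz.

27.26 MHz, 33.14 MHz, 42.36 MHz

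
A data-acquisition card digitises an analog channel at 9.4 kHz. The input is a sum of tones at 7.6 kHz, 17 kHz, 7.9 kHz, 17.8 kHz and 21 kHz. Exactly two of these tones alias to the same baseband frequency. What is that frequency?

fs/2 = 4.7 kHz.
7.6 kHz > fs/2 = 4.7 kHz, folds to fs − 7.6 kHz = 1.8 kHz.
17 kHz mod fs = 7.6 kHz.
7.6 kHz > fs/2 = 4.7 kHz, folds to fs − 7.6 kHz = 1.8 kHz.
7.9 kHz > fs/2 = 4.7 kHz, folds to fs − 7.9 kHz = 1.5 kHz.
17.8 kHz mod fs = 8.4 kHz.
8.4 kHz > fs/2 = 4.7 kHz, folds to fs − 8.4 kHz = 1 kHz.
21 kHz mod fs = 2.2 kHz.
2.2 kHz ≤ fs/2 = 4.7 kHz, appears at 2.2 kHz.
7.6 kHz and 17 kHz both map to 1.8 kHz.

1.8 kHz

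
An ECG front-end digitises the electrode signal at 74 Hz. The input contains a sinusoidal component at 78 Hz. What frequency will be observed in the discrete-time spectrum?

78 Hz mod fs = 4 Hz.
4 Hz ≤ fs/2 = 37 Hz, appears at 4 Hz.

4 Hz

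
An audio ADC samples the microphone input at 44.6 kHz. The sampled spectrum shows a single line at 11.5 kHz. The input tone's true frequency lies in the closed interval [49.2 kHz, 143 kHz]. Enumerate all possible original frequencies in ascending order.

56.1 kHz, 77.7 kHz, 100.7 kHz, 122.3 kHz

Frequencies that alias to 11.5 kHz are k·fs ± 11.5 kHz for integer k ≥ 0.
k=0: 11.5 kHz.
k=1: 33.1 kHz, 56.1 kHz.
k=2: 77.7 kHz, 100.7 kHz.
k=3: 122.3 kHz, 145.3 kHz.
k=4: 166.9 kHz, 189.9 kHz.
Within [49.2 kHz, 143 kHz]: 56.1 kHz, 77.7 kHz, 100.7 kHz, 122.3 kHz.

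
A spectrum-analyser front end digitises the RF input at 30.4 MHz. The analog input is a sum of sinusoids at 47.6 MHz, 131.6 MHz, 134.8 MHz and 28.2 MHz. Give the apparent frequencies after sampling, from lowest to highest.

2.2 MHz, 10 MHz, 13.2 MHz

fs/2 = 15.2 MHz.
47.6 MHz mod fs = 17.2 MHz.
17.2 MHz > fs/2 = 15.2 MHz, folds to fs − 17.2 MHz = 13.2 MHz.
131.6 MHz mod fs = 10 MHz.
10 MHz ≤ fs/2 = 15.2 MHz, appears at 10 MHz.
134.8 MHz mod fs = 13.2 MHz.
13.2 MHz ≤ fs/2 = 15.2 MHz, appears at 13.2 MHz.
28.2 MHz > fs/2 = 15.2 MHz, folds to fs − 28.2 MHz = 2.2 MHz.
Distinct values: {2.2 MHz, 10 MHz, 13.2 MHz}.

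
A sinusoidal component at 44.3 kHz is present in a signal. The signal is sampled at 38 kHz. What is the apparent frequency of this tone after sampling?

6.3 kHz

44.3 kHz mod fs = 6.3 kHz.
6.3 kHz ≤ fs/2 = 19 kHz, appears at 6.3 kHz.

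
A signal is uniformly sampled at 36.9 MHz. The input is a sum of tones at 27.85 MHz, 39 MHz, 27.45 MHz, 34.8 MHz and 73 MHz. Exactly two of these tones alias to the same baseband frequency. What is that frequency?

2.1 MHz

fs/2 = 18.45 MHz.
27.85 MHz > fs/2 = 18.45 MHz, folds to fs − 27.85 MHz = 9.05 MHz.
39 MHz mod fs = 2.1 MHz.
2.1 MHz ≤ fs/2 = 18.45 MHz, appears at 2.1 MHz.
27.45 MHz > fs/2 = 18.45 MHz, folds to fs − 27.45 MHz = 9.45 MHz.
34.8 MHz > fs/2 = 18.45 MHz, folds to fs − 34.8 MHz = 2.1 MHz.
73 MHz mod fs = 36.1 MHz.
36.1 MHz > fs/2 = 18.45 MHz, folds to fs − 36.1 MHz = 0.8 MHz.
34.8 MHz and 39 MHz both map to 2.1 MHz.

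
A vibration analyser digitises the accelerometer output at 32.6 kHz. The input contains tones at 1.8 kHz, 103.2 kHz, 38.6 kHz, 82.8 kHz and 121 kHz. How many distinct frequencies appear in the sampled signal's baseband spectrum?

fs/2 = 16.3 kHz.
1.8 kHz ≤ fs/2 = 16.3 kHz, passes unchanged.
103.2 kHz mod fs = 5.4 kHz.
5.4 kHz ≤ fs/2 = 16.3 kHz, appears at 5.4 kHz.
38.6 kHz mod fs = 6 kHz.
6 kHz ≤ fs/2 = 16.3 kHz, appears at 6 kHz.
82.8 kHz mod fs = 17.6 kHz.
17.6 kHz > fs/2 = 16.3 kHz, folds to fs − 17.6 kHz = 15 kHz.
121 kHz mod fs = 23.2 kHz.
23.2 kHz > fs/2 = 16.3 kHz, folds to fs − 23.2 kHz = 9.4 kHz.
Distinct values: {1.8 kHz, 5.4 kHz, 6 kHz, 9.4 kHz, 15 kHz} → 5.

5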